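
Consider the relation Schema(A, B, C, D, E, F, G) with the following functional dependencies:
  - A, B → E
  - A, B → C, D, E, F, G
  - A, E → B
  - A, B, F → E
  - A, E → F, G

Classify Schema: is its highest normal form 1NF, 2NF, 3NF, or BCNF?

Candidate keys: {A, B}, {A, E}. Prime attributes: {A, B, E}.
The left-hand side of every FD is a superkey, so BCNF is satisfied.

BCNF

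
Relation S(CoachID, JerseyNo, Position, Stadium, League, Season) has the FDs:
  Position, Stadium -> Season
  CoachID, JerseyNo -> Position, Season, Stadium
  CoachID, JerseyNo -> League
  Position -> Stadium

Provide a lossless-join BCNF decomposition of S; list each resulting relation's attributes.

Candidate key of the original relation: {CoachID, JerseyNo}.
In {CoachID, JerseyNo, League, Position, Season, Stadium}, {Position, Stadium} is not a superkey ({Position, Stadium}⁺ restricted to this set is {Position, Season, Stadium}), so split on Position, Stadium -> Season into {Position, Season, Stadium} and {CoachID, JerseyNo, League, Position, Stadium}.
{Position, Season, Stadium} has no BCNF violation.
In {CoachID, JerseyNo, League, Position, Stadium}, {Position} is not a superkey ({Position}⁺ restricted to this set is {Position, Stadium}), so split on Position -> Stadium into {Position, Stadium} and {CoachID, JerseyNo, League, Position}.
{Position, Stadium} has no BCNF violation.
{CoachID, JerseyNo, League, Position} has no BCNF violation.

{CoachID, JerseyNo, League, Position}; {Position, Season, Stadium}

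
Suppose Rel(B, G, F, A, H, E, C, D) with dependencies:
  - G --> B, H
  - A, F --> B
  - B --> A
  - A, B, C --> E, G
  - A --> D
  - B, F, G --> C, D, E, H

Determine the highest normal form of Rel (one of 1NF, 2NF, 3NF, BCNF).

1NF

Candidate keys: {A, C, F}, {B, C, F}, {F, G}. Prime attributes: {A, B, C, F, G}.
G --> B, H breaks BCNF: {G}⁺ = {A, B, D, G, H}, so {G} is not a superkey.
Because {H} is non-prime and the left side of G --> B, H is not a superkey, the relation is not in 3NF.
{G} is a proper subset of the key {F, G}, and {G}⁺ contains the non-prime attributes {D, H} — a partial dependency, so 2NF is violated.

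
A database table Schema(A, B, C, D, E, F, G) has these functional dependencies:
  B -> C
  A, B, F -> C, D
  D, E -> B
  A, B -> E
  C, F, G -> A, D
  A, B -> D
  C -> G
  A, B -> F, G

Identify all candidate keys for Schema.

{A, B}, {A, D, E}, {B, F}, {C, E, F}, {D, E, F}

{A, B}⁺ = {A, B, C, D, E, F, G} — all of the relation — so {A, B} is a candidate key.
{B, F}⁺ = {A, B, C, D, E, F, G} — all of the relation — so {B, F} is a candidate key.
{A, D, E}⁺ = {A, B, C, D, E, F, G} — all of the relation — so {A, D, E} is a candidate key.
{C, E, F}⁺ = {A, B, C, D, E, F, G} — all of the relation — so {C, E, F} is a candidate key.
{D, E, F}⁺ = {A, B, C, D, E, F, G} — all of the relation — so {D, E, F} is a candidate key.
Any other superkey properly contains one of these, so there are no further candidate keys.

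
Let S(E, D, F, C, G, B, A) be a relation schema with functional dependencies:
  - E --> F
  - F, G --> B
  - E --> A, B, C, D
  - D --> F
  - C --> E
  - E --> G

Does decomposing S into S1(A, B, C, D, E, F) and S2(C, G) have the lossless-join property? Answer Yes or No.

Yes

S1 ∩ S2 = {C}; its closure under F is {A, B, C, D, E, F, G}.
S1 is contained in that closure, so S1 ∩ S2 --> S1 holds and the join is lossless.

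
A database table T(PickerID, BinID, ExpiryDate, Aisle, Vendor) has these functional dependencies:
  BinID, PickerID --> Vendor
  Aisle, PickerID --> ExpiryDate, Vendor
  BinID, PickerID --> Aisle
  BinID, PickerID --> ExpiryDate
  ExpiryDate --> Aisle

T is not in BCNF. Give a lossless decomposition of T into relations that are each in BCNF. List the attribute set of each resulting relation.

Candidate key of the original relation: {BinID, PickerID}.
Within {Aisle, BinID, ExpiryDate, PickerID, Vendor}: {Aisle, PickerID}⁺ ∩ {Aisle, BinID, ExpiryDate, PickerID, Vendor} = {Aisle, ExpiryDate, PickerID, Vendor}, not the whole set, so Aisle, PickerID --> ExpiryDate, Vendor violates BCNF; decompose into {Aisle, ExpiryDate, PickerID, Vendor} and {Aisle, BinID, PickerID}.
Within {Aisle, ExpiryDate, PickerID, Vendor}: {ExpiryDate}⁺ ∩ {Aisle, ExpiryDate, PickerID, Vendor} = {Aisle, ExpiryDate}, not the whole set, so ExpiryDate --> Aisle violates BCNF; decompose into {Aisle, ExpiryDate} and {ExpiryDate, PickerID, Vendor}.
{Aisle, ExpiryDate} has no BCNF violation.
{ExpiryDate, PickerID, Vendor} has no BCNF violation.
{Aisle, BinID, PickerID} has no BCNF violation.

{Aisle, BinID, PickerID}; {Aisle, ExpiryDate}; {ExpiryDate, PickerID, Vendor}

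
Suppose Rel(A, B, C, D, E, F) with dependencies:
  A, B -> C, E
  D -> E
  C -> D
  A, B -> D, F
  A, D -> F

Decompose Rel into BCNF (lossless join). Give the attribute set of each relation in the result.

Candidate key of the original relation: {A, B}.
In {A, B, C, D, E, F}, {D} is not a superkey ({D}⁺ restricted to this set is {D, E}), so split on D -> E into {D, E} and {A, B, C, D, F}.
{D, E}: every determinant is a superkey — BCNF.
In {A, B, C, D, F}, {C} is not a superkey ({C}⁺ restricted to this set is {C, D}), so split on C -> D into {C, D} and {A, B, C, F}.
{C, D}: every determinant is a superkey — BCNF.
In {A, B, C, F}, {A, C} is not a superkey ({A, C}⁺ restricted to this set is {A, C, F}), so split on A, C -> F into {A, C, F} and {A, B, C}.
{A, C, F}: every determinant is a superkey — BCNF.
{A, B, C}: every determinant is a superkey — BCNF.

{A, B, C}; {A, C, F}; {C, D}; {D, E}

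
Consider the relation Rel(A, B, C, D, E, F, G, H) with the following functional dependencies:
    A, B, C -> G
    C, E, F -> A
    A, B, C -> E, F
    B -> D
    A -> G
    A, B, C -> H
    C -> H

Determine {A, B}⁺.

{A, B, D, G}

Start with {A, B}.
B -> D applies; add {D} → now {A, B, D}.
A -> G applies; add {G} → now {A, B, D, G}.
No further FD applies.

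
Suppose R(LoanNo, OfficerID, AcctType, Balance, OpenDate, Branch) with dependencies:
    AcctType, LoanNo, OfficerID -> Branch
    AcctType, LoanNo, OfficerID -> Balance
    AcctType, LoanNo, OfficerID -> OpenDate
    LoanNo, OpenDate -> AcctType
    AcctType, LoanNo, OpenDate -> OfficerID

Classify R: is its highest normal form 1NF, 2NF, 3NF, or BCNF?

BCNF

Candidate keys: {AcctType, LoanNo, OfficerID}, {LoanNo, OpenDate}. Prime attributes: {AcctType, LoanNo, OfficerID, OpenDate}.
Each dependency's left side is a superkey — BCNF holds.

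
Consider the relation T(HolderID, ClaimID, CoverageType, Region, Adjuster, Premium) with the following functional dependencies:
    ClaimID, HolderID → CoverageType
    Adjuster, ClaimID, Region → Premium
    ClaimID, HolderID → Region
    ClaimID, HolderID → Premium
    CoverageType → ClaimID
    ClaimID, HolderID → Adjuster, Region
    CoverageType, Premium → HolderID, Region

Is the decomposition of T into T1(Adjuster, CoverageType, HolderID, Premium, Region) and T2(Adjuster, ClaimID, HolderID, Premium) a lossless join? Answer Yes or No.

No

T1 ∩ T2 = {Adjuster, HolderID, Premium}; its closure under F is {Adjuster, HolderID, Premium}.
Neither T1 nor T2 is contained in that closure, so the decomposition is lossy.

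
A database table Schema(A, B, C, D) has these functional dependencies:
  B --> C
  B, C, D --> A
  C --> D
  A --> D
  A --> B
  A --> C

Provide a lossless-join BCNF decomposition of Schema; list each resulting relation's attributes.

Candidate keys of the original relation: {A}, {B}.
{A, B, C, D}: {C} determines {C, D} here but is not a superkey — split on C --> D, giving {C, D} and {A, B, C}.
{C, D} is in BCNF.
{A, B, C} is in BCNF.

{A, B, C}; {C, D}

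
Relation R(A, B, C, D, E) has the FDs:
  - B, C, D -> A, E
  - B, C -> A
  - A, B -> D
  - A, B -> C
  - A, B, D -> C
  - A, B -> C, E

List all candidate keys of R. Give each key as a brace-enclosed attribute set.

{A, B}, {B, C}

No FD produces {B}, so it must be in every candidate key.
{A, B} is a candidate key since {A, B}⁺ = {A, B, C, D, E} covers every attribute.
{B, C} is a candidate key since {B, C}⁺ = {A, B, C, D, E} covers every attribute.
No proper subset of any of these is a key, and no other minimal superkey exists.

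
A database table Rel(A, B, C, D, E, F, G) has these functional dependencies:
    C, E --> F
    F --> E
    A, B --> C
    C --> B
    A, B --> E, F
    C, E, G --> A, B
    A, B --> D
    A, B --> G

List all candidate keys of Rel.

{A, B}⁺ = {A, B, C, D, E, F, G} — all of the relation — so {A, B} is a candidate key.
{A, C}⁺ = {A, B, C, D, E, F, G} — all of the relation — so {A, C} is a candidate key.
{C, E, G}⁺ = {A, B, C, D, E, F, G} — all of the relation — so {C, E, G} is a candidate key.
{C, F, G}⁺ = {A, B, C, D, E, F, G} — all of the relation — so {C, F, G} is a candidate key.
No proper subset of any of these is a key, and no other minimal superkey exists.

{A, B}, {A, C}, {C, E, G}, {C, F, G}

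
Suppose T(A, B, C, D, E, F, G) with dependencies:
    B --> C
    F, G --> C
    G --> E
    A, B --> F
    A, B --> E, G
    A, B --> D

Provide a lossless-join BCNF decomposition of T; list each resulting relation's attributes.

{A, B, D, F, G}; {B, C}; {E, G}

Candidate key of the original relation: {A, B}.
In {A, B, C, D, E, F, G}, {B} is not a superkey ({B}⁺ restricted to this set is {B, C}), so split on B --> C into {B, C} and {A, B, D, E, F, G}.
{B, C} has no BCNF violation.
In {A, B, D, E, F, G}, {F, G} is not a superkey ({F, G}⁺ restricted to this set is {E, F, G}), so split on F, G --> E into {E, F, G} and {A, B, D, F, G}.
In {E, F, G}, {G} is not a superkey ({G}⁺ restricted to this set is {E, G}), so split on G --> E into {E, G} and {F, G}.
{E, G} has no BCNF violation.
{F, G} has no BCNF violation.
{A, B, D, F, G} has no BCNF violation.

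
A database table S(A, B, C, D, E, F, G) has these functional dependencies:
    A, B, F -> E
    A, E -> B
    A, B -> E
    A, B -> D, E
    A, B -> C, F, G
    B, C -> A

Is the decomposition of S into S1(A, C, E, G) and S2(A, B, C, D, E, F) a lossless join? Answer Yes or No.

Yes

S1 ∩ S2 = {A, C, E}; its closure under F is {A, B, C, D, E, F, G}.
S1 is contained in that closure, so S1 ∩ S2 -> S1 holds and the join is lossless.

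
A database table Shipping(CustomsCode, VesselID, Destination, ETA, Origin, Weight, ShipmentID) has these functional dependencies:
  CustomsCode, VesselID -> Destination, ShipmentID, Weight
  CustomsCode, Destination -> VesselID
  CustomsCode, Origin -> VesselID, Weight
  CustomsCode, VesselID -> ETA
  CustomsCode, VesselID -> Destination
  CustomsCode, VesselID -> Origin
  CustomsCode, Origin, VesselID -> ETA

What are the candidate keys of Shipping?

{CustomsCode} never appears on the right of any FD, so every key must include it.
{CustomsCode, Destination}⁺ = {CustomsCode, Destination, ETA, Origin, ShipmentID, VesselID, Weight} — all of the relation — so {CustomsCode, Destination} is a candidate key.
{CustomsCode, Origin}⁺ = {CustomsCode, Destination, ETA, Origin, ShipmentID, VesselID, Weight} — all of the relation — so {CustomsCode, Origin} is a candidate key.
{CustomsCode, VesselID}⁺ = {CustomsCode, Destination, ETA, Origin, ShipmentID, VesselID, Weight} — all of the relation — so {CustomsCode, VesselID} is a candidate key.
No proper subset of any of these is a key, and no other minimal superkey exists.

{CustomsCode, Destination}, {CustomsCode, Origin}, {CustomsCode, VesselID}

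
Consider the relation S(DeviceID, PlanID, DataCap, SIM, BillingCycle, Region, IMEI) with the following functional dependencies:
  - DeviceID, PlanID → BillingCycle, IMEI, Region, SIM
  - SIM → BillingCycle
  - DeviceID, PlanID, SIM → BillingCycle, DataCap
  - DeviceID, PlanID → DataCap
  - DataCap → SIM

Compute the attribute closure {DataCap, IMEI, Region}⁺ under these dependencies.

Start with {DataCap, IMEI, Region}.
DataCap → SIM applies; add {SIM} → now {DataCap, IMEI, Region, SIM}.
SIM → BillingCycle applies; add {BillingCycle} → now {BillingCycle, DataCap, IMEI, Region, SIM}.
No further FD applies.

{BillingCycle, DataCap, IMEI, Region, SIM}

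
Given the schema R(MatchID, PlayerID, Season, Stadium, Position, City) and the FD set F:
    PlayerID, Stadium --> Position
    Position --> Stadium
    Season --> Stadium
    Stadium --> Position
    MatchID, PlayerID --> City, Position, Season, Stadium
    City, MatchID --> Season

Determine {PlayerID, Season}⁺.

{PlayerID, Position, Season, Stadium}

Start with {PlayerID, Season}.
Season --> Stadium applies; add {Stadium} → now {PlayerID, Season, Stadium}.
Stadium --> Position applies; add {Position} → now {PlayerID, Position, Season, Stadium}.
No further FD applies.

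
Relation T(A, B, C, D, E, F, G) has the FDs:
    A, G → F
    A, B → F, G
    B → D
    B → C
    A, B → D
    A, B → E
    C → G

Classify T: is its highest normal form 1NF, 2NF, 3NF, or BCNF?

1NF

Candidate key: {A, B}. Prime attributes: {A, B}.
A, G → F breaks BCNF: {A, G}⁺ = {A, F, G}, so {A, G} is not a superkey.
A, G → F has non-prime {F} on the right and a non-superkey on the left, so 3NF fails.
Since {B} ⊂ {A, B} and {B}⁺ ⊇ {C, D, G} with {C, D, G} non-prime, there is a partial dependency; 2NF fails.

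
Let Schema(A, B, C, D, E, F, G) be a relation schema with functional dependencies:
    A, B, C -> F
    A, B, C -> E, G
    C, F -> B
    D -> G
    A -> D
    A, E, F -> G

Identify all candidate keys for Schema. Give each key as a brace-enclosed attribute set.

No FD produces {A, C}, so they must be in every candidate key.
{A, B, C} is a candidate key since {A, B, C}⁺ = {A, B, C, D, E, F, G} covers every attribute.
{A, C, F} is a candidate key since {A, C, F}⁺ = {A, B, C, D, E, F, G} covers every attribute.
Any other superkey properly contains one of these, so there are no further candidate keys.

{A, B, C}, {A, C, F}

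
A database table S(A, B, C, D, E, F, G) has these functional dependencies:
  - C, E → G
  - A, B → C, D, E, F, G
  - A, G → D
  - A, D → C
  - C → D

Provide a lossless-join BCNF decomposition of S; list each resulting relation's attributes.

Candidate key of the original relation: {A, B}.
Within {A, B, C, D, E, F, G}: {C, E}⁺ ∩ {A, B, C, D, E, F, G} = {C, D, E, G}, not the whole set, so C, E → D, G violates BCNF; decompose into {C, D, E, G} and {A, B, C, E, F}.
Within {C, D, E, G}: {C}⁺ ∩ {C, D, E, G} = {C, D}, not the whole set, so C → D violates BCNF; decompose into {C, D} and {C, E, G}.
{C, D}: every determinant is a superkey — BCNF.
{C, E, G}: every determinant is a superkey — BCNF.
{A, B, C, E, F}: every determinant is a superkey — BCNF.

{A, B, C, E, F}; {C, D}; {C, E, G}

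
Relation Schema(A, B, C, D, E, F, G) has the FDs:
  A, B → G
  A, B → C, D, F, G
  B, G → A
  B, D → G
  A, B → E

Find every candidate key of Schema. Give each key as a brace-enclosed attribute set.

{A, B}, {B, D}, {B, G}

Attributes never on any right-hand side: {B} — every candidate key must contain it.
{A, B}⁺ = {A, B, C, D, E, F, G}, which is every attribute, so {A, B} is a candidate key.
{B, D}⁺ = {A, B, C, D, E, F, G}, which is every attribute, so {B, D} is a candidate key.
{B, G}⁺ = {A, B, C, D, E, F, G}, which is every attribute, so {B, G} is a candidate key.
No proper subset of any of these is a key, and no other minimal superkey exists.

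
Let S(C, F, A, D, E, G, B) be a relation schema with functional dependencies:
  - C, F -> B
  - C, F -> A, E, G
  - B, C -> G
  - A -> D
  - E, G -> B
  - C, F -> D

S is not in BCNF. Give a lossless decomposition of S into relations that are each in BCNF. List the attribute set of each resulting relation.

{A, B, C, E, F}; {A, D}; {B, C, G}

Candidate key of the original relation: {C, F}.
In {A, B, C, D, E, F, G}, {B, C} is not a superkey ({B, C}⁺ restricted to this set is {B, C, G}), so split on B, C -> G into {B, C, G} and {A, B, C, D, E, F}.
{B, C, G}: every determinant is a superkey — BCNF.
In {A, B, C, D, E, F}, {A} is not a superkey ({A}⁺ restricted to this set is {A, D}), so split on A -> D into {A, D} and {A, B, C, E, F}.
{A, D}: every determinant is a superkey — BCNF.
{A, B, C, E, F}: every determinant is a superkey — BCNF.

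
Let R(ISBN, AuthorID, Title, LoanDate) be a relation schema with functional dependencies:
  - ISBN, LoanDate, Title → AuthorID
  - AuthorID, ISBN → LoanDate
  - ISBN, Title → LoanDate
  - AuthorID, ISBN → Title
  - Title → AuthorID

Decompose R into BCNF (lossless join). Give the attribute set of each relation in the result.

Candidate keys of the original relation: {AuthorID, ISBN}, {ISBN, Title}.
{AuthorID, ISBN, LoanDate, Title}: {Title} determines {AuthorID, Title} here but is not a superkey — split on Title → AuthorID, giving {AuthorID, Title} and {ISBN, LoanDate, Title}.
{AuthorID, Title} has no BCNF violation.
{ISBN, LoanDate, Title} has no BCNF violation.

{AuthorID, Title}; {ISBN, LoanDate, Title}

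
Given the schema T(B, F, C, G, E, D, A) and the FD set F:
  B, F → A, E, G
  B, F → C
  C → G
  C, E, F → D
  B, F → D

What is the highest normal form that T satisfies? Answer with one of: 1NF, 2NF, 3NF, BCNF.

Candidate key: {B, F}. Prime attributes: {B, F}.
For C → G we have {C}⁺ = {C, G}; {C} is not a superkey, so BCNF fails.
C → G determines the non-prime attribute {G} from a non-superkey — 3NF is violated.
No non-prime attribute depends on a proper subset of any candidate key, so 2NF holds.

2NF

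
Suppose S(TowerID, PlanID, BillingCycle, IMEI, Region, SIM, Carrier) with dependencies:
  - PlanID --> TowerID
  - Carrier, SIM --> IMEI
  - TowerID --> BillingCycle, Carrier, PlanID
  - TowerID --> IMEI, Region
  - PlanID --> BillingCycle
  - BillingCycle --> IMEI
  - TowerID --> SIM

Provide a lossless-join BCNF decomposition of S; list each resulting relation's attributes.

{BillingCycle, Carrier, PlanID, Region, SIM, TowerID}; {Carrier, IMEI, SIM}

Candidate keys of the original relation: {PlanID}, {TowerID}.
{BillingCycle, Carrier, IMEI, PlanID, Region, SIM, TowerID}: {Carrier, SIM} determines {Carrier, IMEI, SIM} here but is not a superkey — split on Carrier, SIM --> IMEI, giving {Carrier, IMEI, SIM} and {BillingCycle, Carrier, PlanID, Region, SIM, TowerID}.
{Carrier, IMEI, SIM} is in BCNF.
{BillingCycle, Carrier, PlanID, Region, SIM, TowerID} is in BCNF.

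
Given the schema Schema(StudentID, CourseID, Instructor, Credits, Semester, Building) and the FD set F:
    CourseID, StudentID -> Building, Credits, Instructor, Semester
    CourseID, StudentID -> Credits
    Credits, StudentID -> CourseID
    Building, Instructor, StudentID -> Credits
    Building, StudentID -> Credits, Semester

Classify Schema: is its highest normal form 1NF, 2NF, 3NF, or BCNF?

BCNF

Candidate keys: {Building, StudentID}, {CourseID, StudentID}, {Credits, StudentID}. Prime attributes: {Building, CourseID, Credits, StudentID}.
Every FD has a superkey on the left, so the relation is in BCNF.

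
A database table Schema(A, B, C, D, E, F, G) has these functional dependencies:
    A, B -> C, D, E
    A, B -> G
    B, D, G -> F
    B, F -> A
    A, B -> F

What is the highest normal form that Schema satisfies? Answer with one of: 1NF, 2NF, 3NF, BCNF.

BCNF

Candidate keys: {A, B}, {B, D, G}, {B, F}. Prime attributes: {A, B, D, F, G}.
The left-hand side of every FD is a superkey, so BCNF is satisfied.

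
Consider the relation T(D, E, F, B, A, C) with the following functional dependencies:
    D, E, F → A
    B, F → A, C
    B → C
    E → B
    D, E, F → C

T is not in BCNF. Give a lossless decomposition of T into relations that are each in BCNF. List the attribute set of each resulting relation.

{A, B, F}; {B, C}; {B, E}; {D, E, F}

Candidate key of the original relation: {D, E, F}.
In {A, B, C, D, E, F}, {B, F} is not a superkey ({B, F}⁺ restricted to this set is {A, B, C, F}), so split on B, F → A, C into {A, B, C, F} and {B, D, E, F}.
In {A, B, C, F}, {B} is not a superkey ({B}⁺ restricted to this set is {B, C}), so split on B → C into {B, C} and {A, B, F}.
{B, C} is in BCNF.
{A, B, F} is in BCNF.
In {B, D, E, F}, {E} is not a superkey ({E}⁺ restricted to this set is {B, E}), so split on E → B into {B, E} and {D, E, F}.
{B, E} is in BCNF.
{D, E, F} is in BCNF.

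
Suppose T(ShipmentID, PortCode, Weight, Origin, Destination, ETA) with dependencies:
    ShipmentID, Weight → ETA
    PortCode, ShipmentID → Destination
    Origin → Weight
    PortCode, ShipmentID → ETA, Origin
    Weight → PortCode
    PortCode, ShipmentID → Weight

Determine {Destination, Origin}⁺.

Start with {Destination, Origin}.
Origin → Weight applies; add {Weight} → now {Destination, Origin, Weight}.
Weight → PortCode applies; add {PortCode} → now {Destination, Origin, PortCode, Weight}.
No further FD applies.

{Destination, Origin, PortCode, Weight}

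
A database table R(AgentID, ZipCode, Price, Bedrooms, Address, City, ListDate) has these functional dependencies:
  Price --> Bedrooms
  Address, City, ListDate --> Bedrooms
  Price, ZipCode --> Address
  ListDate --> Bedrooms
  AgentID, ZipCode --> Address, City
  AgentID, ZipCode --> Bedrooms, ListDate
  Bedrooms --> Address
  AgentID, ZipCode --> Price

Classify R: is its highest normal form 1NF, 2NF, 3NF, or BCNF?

Candidate key: {AgentID, ZipCode}. Prime attributes: {AgentID, ZipCode}.
Price --> Bedrooms breaks BCNF: {Price}⁺ = {Address, Bedrooms, Price}, so {Price} is not a superkey.
Price --> Bedrooms determines the non-prime attribute {Bedrooms} from a non-superkey — 3NF is violated.
Checking every proper subset of each key, none determines a non-prime attribute — 2NF is satisfied.

2NF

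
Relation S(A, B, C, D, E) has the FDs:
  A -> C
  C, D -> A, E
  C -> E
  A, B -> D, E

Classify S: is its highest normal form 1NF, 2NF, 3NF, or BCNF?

1NF

Candidate keys: {A, B}, {B, C, D}. Prime attributes: {A, B, C, D}.
A -> C: {A}⁺ = {A, C, E}, which is not all of the attributes, so the left side is not a superkey — BCNF is violated.
Because {E} is non-prime and the left side of C, D -> A, E is not a superkey, the relation is not in 3NF.
The proper key subset {A} of {A, B} determines non-prime {E}, so the relation is not even in 2NF.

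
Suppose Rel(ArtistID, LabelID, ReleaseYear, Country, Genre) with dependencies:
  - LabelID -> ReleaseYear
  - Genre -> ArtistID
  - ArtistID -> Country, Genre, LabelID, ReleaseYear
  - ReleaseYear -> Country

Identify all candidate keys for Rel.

{ArtistID}, {Genre}

{ArtistID}⁺ = {ArtistID, Country, Genre, LabelID, ReleaseYear} — all of the relation — so {ArtistID} is a candidate key.
{Genre}⁺ = {ArtistID, Country, Genre, LabelID, ReleaseYear} — all of the relation — so {Genre} is a candidate key.
Any other superkey properly contains one of these, so there are no further candidate keys.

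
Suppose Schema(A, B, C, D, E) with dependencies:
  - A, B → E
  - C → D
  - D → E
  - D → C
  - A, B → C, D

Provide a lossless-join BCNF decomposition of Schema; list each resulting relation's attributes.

Candidate key of the original relation: {A, B}.
In {A, B, C, D, E}, {C} is not a superkey ({C}⁺ restricted to this set is {C, D, E}), so split on C → D, E into {C, D, E} and {A, B, C}.
{C, D, E} has no BCNF violation.
{A, B, C} has no BCNF violation.

{A, B, C}; {C, D, E}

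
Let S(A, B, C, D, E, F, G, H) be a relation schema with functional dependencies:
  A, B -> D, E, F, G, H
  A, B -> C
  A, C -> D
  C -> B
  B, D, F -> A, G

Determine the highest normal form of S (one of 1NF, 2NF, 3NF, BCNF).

3NF

Candidate keys: {A, B}, {A, C}, {B, D, F}, {C, D, F}. Prime attributes: {A, B, C, D, F}.
C -> B breaks BCNF: {C}⁺ = {B, C}, so {C} is not a superkey.
But every attribute on its right side ({B}) is prime, and the same holds for every other non-superkey FD, so 3NF still holds.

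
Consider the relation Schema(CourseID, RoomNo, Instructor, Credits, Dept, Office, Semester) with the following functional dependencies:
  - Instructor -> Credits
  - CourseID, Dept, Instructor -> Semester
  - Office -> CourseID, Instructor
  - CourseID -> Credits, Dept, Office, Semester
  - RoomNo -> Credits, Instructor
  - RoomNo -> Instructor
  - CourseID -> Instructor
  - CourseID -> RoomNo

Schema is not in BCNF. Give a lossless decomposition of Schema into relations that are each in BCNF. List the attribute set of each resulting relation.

{CourseID, Dept, Office, RoomNo, Semester}; {Credits, Instructor}; {Instructor, RoomNo}

Candidate keys of the original relation: {CourseID}, {Office}.
In {CourseID, Credits, Dept, Instructor, Office, RoomNo, Semester}, {Instructor} is not a superkey ({Instructor}⁺ restricted to this set is {Credits, Instructor}), so split on Instructor -> Credits into {Credits, Instructor} and {CourseID, Dept, Instructor, Office, RoomNo, Semester}.
{Credits, Instructor}: every determinant is a superkey — BCNF.
In {CourseID, Dept, Instructor, Office, RoomNo, Semester}, {RoomNo} is not a superkey ({RoomNo}⁺ restricted to this set is {Instructor, RoomNo}), so split on RoomNo -> Instructor into {Instructor, RoomNo} and {CourseID, Dept, Office, RoomNo, Semester}.
{Instructor, RoomNo}: every determinant is a superkey — BCNF.
{CourseID, Dept, Office, RoomNo, Semester}: every determinant is a superkey — BCNF.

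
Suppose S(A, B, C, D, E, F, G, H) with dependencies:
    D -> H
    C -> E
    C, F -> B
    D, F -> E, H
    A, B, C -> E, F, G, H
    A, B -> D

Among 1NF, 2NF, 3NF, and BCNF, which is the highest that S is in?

Candidate keys: {A, B, C}, {A, C, F}. Prime attributes: {A, B, C, F}.
D -> H breaks BCNF: {D}⁺ = {D, H}, so {D} is not a superkey.
D -> H determines the non-prime attribute {H} from a non-superkey — 3NF is violated.
Since {C} ⊂ {A, B, C} and {C}⁺ ⊇ {E} with {E} non-prime, there is a partial dependency; 2NF fails.

1NF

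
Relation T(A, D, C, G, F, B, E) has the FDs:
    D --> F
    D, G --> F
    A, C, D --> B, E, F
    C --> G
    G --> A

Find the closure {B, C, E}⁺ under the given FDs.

Start with {B, C, E}.
C --> G applies; add {G} → now {B, C, E, G}.
G --> A applies; add {A} → now {A, B, C, E, G}.
No further FD applies.

{A, B, C, E, G}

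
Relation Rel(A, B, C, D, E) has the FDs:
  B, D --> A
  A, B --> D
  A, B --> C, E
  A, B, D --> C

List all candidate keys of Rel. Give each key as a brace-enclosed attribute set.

{A, B}, {B, D}

No FD produces {B}, so it must be in every candidate key.
{A, B}⁺ = {A, B, C, D, E} — all of the relation — so {A, B} is a candidate key.
{B, D}⁺ = {A, B, C, D, E} — all of the relation — so {B, D} is a candidate key.
No proper subset of any of these is a key, and no other minimal superkey exists.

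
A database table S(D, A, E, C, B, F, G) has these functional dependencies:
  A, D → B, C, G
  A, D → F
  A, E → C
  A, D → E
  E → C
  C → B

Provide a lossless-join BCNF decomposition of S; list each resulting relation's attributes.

{A, D, E, F, G}; {B, C}; {C, E}

Candidate key of the original relation: {A, D}.
Within {A, B, C, D, E, F, G}: {A, E}⁺ ∩ {A, B, C, D, E, F, G} = {A, B, C, E}, not the whole set, so A, E → B, C violates BCNF; decompose into {A, B, C, E} and {A, D, E, F, G}.
Within {A, B, C, E}: {E}⁺ ∩ {A, B, C, E} = {B, C, E}, not the whole set, so E → B, C violates BCNF; decompose into {B, C, E} and {A, E}.
Within {B, C, E}: {C}⁺ ∩ {B, C, E} = {B, C}, not the whole set, so C → B violates BCNF; decompose into {B, C} and {C, E}.
{B, C} is in BCNF.
{C, E} is in BCNF.
{A, E} is in BCNF.
{A, D, E, F, G} is in BCNF.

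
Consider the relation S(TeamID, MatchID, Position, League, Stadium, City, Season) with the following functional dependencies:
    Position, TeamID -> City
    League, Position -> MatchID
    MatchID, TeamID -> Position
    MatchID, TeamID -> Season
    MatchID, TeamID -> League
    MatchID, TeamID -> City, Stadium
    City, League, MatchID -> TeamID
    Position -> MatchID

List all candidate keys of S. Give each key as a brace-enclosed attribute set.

{MatchID, TeamID} is a candidate key since {MatchID, TeamID}⁺ = {City, League, MatchID, Position, Season, Stadium, TeamID} covers every attribute.
{Position, TeamID} is a candidate key since {Position, TeamID}⁺ = {City, League, MatchID, Position, Season, Stadium, TeamID} covers every attribute.
{City, League, MatchID} is a candidate key since {City, League, MatchID}⁺ = {City, League, MatchID, Position, Season, Stadium, TeamID} covers every attribute.
{City, League, Position} is a candidate key since {City, League, Position}⁺ = {City, League, MatchID, Position, Season, Stadium, TeamID} covers every attribute.
Any other superkey properly contains one of these, so there are no further candidate keys.

{City, League, MatchID}, {City, League, Position}, {MatchID, TeamID}, {Position, TeamID}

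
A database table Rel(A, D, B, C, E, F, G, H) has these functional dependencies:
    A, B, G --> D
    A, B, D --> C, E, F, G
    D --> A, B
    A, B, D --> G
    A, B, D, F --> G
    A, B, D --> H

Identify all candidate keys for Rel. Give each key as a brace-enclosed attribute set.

Closure of {D} is {A, B, C, D, E, F, G, H}, the whole schema; {D} is a candidate key.
Closure of {A, B, G} is {A, B, C, D, E, F, G, H}, the whole schema; {A, B, G} is a candidate key.
Any other superkey properly contains one of these, so there are no further candidate keys.

{A, B, G}, {D}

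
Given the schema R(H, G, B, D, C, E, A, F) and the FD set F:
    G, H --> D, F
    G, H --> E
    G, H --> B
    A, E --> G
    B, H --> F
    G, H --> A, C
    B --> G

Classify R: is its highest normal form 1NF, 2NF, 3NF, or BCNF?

Candidate keys: {A, E, H}, {B, H}, {G, H}. Prime attributes: {A, B, E, G, H}.
A, E --> G breaks BCNF: {A, E}⁺ = {A, E, G}, so {A, E} is not a superkey.
Since {G} ⊆ prime attributes and every other non-superkey FD also has a prime right side, the schema is in 3NF.

3NF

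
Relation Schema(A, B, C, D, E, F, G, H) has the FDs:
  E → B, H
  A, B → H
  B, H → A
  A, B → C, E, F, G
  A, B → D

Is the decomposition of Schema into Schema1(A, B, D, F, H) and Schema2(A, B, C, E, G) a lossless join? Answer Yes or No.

Yes

Schema1 ∩ Schema2 = {A, B}; its closure under F is {A, B, C, D, E, F, G, H}.
Since Schema1 ⊆ {A, B, C, D, E, F, G, H}, the intersection is a superkey of Schema1; the decomposition is lossless.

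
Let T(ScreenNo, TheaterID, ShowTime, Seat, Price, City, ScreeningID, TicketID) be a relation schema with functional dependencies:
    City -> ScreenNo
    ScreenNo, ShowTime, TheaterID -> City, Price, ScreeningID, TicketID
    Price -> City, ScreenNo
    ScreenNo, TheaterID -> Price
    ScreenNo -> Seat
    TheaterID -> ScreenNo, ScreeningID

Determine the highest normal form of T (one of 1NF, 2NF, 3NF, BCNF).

Candidate key: {ShowTime, TheaterID}. Prime attributes: {ShowTime, TheaterID}.
For City -> ScreenNo we have {City}⁺ = {City, ScreenNo, Seat}; {City} is not a superkey, so BCNF fails.
Because {ScreenNo} is non-prime and the left side of City -> ScreenNo is not a superkey, the relation is not in 3NF.
{TheaterID} is a proper subset of the key {ShowTime, TheaterID}, and {TheaterID}⁺ contains the non-prime attributes {City, Price, ScreenNo, ScreeningID, Seat} — a partial dependency, so 2NF is violated.

1NF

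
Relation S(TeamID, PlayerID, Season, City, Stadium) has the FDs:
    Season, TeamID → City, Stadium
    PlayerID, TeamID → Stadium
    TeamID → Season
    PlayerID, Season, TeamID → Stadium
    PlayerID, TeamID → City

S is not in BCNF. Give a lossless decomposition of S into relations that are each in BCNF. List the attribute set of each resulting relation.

{City, Season, Stadium, TeamID}; {PlayerID, TeamID}

Candidate key of the original relation: {PlayerID, TeamID}.
Within {City, PlayerID, Season, Stadium, TeamID}: {Season, TeamID}⁺ ∩ {City, PlayerID, Season, Stadium, TeamID} = {City, Season, Stadium, TeamID}, not the whole set, so Season, TeamID → City, Stadium violates BCNF; decompose into {City, Season, Stadium, TeamID} and {PlayerID, Season, TeamID}.
{City, Season, Stadium, TeamID} has no BCNF violation.
Within {PlayerID, Season, TeamID}: {TeamID}⁺ ∩ {PlayerID, Season, TeamID} = {Season, TeamID}, not the whole set, so TeamID → Season violates BCNF; decompose into {Season, TeamID} and {PlayerID, TeamID}.
{Season, TeamID} has no BCNF violation.
{PlayerID, TeamID} has no BCNF violation.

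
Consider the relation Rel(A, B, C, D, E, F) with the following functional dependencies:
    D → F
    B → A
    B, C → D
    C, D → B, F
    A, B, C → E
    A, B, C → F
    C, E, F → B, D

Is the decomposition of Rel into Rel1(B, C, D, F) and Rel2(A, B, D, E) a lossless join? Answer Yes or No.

No

Common attributes: {B, D}; their closure is {A, B, D, F}.
Neither Rel1 nor Rel2 is contained in that closure, so the decomposition is lossy.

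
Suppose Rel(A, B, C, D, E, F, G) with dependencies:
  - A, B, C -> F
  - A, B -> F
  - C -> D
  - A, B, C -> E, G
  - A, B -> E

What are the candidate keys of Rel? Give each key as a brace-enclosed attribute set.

{A, B, C}

{A, B, C} never appear on the right of any FD, so every key must include all of them.
{A, B, C} is a candidate key since {A, B, C}⁺ = {A, B, C, D, E, F, G} covers every attribute.
No smaller or unrelated set reaches every attribute, so there are no other keys.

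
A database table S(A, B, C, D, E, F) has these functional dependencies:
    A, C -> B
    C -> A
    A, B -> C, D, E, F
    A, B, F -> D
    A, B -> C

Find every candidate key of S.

{C}⁺ = {A, B, C, D, E, F}, which is every attribute, so {C} is a candidate key.
{A, B}⁺ = {A, B, C, D, E, F}, which is every attribute, so {A, B} is a candidate key.
Any other superkey properly contains one of these, so there are no further candidate keys.

{A, B}, {C}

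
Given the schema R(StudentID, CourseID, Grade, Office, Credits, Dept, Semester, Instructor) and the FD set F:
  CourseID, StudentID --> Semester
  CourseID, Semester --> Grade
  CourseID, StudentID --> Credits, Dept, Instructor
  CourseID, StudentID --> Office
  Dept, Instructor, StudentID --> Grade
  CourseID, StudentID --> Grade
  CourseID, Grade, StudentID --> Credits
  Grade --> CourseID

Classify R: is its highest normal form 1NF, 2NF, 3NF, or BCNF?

3NF

Candidate keys: {CourseID, StudentID}, {Dept, Instructor, StudentID}, {Grade, StudentID}. Prime attributes: {CourseID, Dept, Grade, Instructor, StudentID}.
CourseID, Semester --> Grade breaks BCNF: {CourseID, Semester}⁺ = {CourseID, Grade, Semester}, so {CourseID, Semester} is not a superkey.
Its right-hand attributes {Grade} are all prime, as are those of every other non-superkey FD — the relation is in 3NF.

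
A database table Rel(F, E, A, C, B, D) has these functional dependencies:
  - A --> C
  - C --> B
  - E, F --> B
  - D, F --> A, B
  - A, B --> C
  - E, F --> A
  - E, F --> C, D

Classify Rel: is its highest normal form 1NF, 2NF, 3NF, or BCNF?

2NF

Candidate key: {E, F}. Prime attributes: {E, F}.
A --> C: {A}⁺ = {A, B, C}, which is not all of the attributes, so the left side is not a superkey — BCNF is violated.
Because {C} is non-prime and the left side of A --> C is not a superkey, the relation is not in 3NF.
No non-prime attribute depends on a proper subset of any candidate key, so 2NF holds.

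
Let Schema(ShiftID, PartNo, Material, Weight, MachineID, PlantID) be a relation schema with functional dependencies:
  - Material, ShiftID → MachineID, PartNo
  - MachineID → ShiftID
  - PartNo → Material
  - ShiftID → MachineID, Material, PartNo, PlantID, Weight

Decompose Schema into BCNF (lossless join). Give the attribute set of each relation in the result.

{MachineID, PartNo, PlantID, ShiftID, Weight}; {Material, PartNo}

Candidate keys of the original relation: {MachineID}, {ShiftID}.
In {MachineID, Material, PartNo, PlantID, ShiftID, Weight}, {PartNo} is not a superkey ({PartNo}⁺ restricted to this set is {Material, PartNo}), so split on PartNo → Material into {Material, PartNo} and {MachineID, PartNo, PlantID, ShiftID, Weight}.
{Material, PartNo}: every determinant is a superkey — BCNF.
{MachineID, PartNo, PlantID, ShiftID, Weight}: every determinant is a superkey — BCNF.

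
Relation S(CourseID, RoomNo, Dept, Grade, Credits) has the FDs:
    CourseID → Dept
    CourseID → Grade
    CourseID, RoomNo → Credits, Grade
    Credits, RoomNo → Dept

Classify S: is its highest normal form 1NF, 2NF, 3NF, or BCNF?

1NF

Candidate key: {CourseID, RoomNo}. Prime attributes: {CourseID, RoomNo}.
CourseID → Dept: {CourseID}⁺ = {CourseID, Dept, Grade}, which is not all of the attributes, so the left side is not a superkey — BCNF is violated.
CourseID → Dept has non-prime {Dept} on the right and a non-superkey on the left, so 3NF fails.
The proper key subset {CourseID} of {CourseID, RoomNo} determines non-prime {Dept, Grade}, so the relation is not even in 2NF.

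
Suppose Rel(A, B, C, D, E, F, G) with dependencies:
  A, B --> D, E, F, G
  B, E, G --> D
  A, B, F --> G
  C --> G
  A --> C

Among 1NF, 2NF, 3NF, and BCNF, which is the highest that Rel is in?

Candidate key: {A, B}. Prime attributes: {A, B}.
B, E, G --> D: {B, E, G}⁺ = {B, D, E, G}, which is not all of the attributes, so the left side is not a superkey — BCNF is violated.
B, E, G --> D has non-prime {D} on the right and a non-superkey on the left, so 3NF fails.
{A} is a proper subset of the key {A, B}, and {A}⁺ contains the non-prime attributes {C, G} — a partial dependency, so 2NF is violated.

1NF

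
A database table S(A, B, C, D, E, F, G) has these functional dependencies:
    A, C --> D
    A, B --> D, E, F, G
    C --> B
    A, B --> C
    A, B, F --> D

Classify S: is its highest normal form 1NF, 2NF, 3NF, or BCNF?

3NF

Candidate keys: {A, B}, {A, C}. Prime attributes: {A, B, C}.
C --> B breaks BCNF: {C}⁺ = {B, C}, so {C} is not a superkey.
Since {B} ⊆ prime attributes and every other non-superkey FD also has a prime right side, the schema is in 3NF.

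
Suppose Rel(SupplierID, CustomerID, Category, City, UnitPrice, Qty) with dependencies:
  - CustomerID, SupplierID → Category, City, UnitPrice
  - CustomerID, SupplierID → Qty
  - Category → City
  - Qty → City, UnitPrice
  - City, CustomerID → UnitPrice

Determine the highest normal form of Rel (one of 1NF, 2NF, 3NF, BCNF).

2NF

Candidate key: {CustomerID, SupplierID}. Prime attributes: {CustomerID, SupplierID}.
Category → City: {Category}⁺ = {Category, City}, which is not all of the attributes, so the left side is not a superkey — BCNF is violated.
Category → City has non-prime {City} on the right and a non-superkey on the left, so 3NF fails.
No proper subset of a key has a non-prime attribute in its closure, so there is no partial dependency; 2NF holds.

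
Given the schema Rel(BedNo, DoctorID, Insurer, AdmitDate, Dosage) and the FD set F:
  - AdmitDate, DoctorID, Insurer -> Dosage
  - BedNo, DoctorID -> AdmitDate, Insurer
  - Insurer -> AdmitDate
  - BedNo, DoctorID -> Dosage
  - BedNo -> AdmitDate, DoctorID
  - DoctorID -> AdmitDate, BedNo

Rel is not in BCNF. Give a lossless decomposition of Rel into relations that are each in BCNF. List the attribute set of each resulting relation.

{AdmitDate, Insurer}; {BedNo, DoctorID, Dosage, Insurer}

Candidate keys of the original relation: {BedNo}, {DoctorID}.
In {AdmitDate, BedNo, DoctorID, Dosage, Insurer}, {Insurer} is not a superkey ({Insurer}⁺ restricted to this set is {AdmitDate, Insurer}), so split on Insurer -> AdmitDate into {AdmitDate, Insurer} and {BedNo, DoctorID, Dosage, Insurer}.
{AdmitDate, Insurer} is in BCNF.
{BedNo, DoctorID, Dosage, Insurer} is in BCNF.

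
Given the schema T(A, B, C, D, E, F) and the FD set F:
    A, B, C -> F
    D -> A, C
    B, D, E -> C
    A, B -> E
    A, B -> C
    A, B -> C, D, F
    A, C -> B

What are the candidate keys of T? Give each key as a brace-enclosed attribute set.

{A, B}, {A, C}, {D}

{D}⁺ = {A, B, C, D, E, F} — all of the relation — so {D} is a candidate key.
{A, B}⁺ = {A, B, C, D, E, F} — all of the relation — so {A, B} is a candidate key.
{A, C}⁺ = {A, B, C, D, E, F} — all of the relation — so {A, C} is a candidate key.
Any other superkey properly contains one of these, so there are no further candidate keys.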